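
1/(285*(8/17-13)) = -17/60705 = -0.00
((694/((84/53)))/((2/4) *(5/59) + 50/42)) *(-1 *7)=-2486.25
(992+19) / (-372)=-337 / 124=-2.72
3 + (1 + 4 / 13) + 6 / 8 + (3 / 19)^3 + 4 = 3231993 / 356668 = 9.06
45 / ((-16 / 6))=-135 / 8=-16.88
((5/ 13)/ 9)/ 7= 5/ 819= 0.01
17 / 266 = 0.06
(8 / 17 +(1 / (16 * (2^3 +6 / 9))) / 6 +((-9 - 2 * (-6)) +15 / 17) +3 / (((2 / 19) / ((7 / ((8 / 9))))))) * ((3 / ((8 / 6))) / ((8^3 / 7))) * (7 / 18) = 158565421 / 57933824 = 2.74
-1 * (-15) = 15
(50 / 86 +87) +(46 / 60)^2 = 3412147 / 38700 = 88.17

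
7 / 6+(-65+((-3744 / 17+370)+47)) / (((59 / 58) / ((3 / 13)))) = 31.06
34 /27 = 1.26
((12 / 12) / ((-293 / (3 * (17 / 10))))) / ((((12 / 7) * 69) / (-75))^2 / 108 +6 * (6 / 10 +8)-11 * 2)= -937125 / 1594866976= -0.00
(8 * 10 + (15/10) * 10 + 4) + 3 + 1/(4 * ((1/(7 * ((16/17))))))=1762/17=103.65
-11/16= -0.69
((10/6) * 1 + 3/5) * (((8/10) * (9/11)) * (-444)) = -181152/275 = -658.73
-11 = -11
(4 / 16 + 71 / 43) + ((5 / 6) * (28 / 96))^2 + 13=13339267 / 891648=14.96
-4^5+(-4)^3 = -1088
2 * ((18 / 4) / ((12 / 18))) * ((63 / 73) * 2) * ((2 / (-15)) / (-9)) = 126 / 365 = 0.35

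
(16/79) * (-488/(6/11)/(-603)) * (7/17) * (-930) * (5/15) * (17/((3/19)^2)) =-33641041280/1286199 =-26155.39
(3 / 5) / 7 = 3 / 35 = 0.09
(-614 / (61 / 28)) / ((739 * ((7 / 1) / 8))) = -19648 / 45079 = -0.44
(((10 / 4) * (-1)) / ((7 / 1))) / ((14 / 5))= -25 / 196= -0.13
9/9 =1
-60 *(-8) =480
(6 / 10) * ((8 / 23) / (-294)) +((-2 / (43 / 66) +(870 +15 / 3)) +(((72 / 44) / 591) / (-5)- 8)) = 863.93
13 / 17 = 0.76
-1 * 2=-2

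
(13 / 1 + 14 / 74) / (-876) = -122 / 8103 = -0.02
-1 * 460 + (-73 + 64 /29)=-15393 /29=-530.79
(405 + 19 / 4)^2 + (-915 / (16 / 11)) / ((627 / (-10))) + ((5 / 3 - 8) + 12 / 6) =153125495 / 912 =167900.76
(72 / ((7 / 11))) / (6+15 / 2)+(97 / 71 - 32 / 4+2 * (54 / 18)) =11551 / 1491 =7.75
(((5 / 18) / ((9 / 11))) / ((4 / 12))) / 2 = 55 / 108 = 0.51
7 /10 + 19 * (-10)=-1893 /10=-189.30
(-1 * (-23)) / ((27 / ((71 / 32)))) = 1633 / 864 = 1.89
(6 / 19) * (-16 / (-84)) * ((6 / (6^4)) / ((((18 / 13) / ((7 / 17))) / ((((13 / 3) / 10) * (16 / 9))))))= 676 / 10596015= 0.00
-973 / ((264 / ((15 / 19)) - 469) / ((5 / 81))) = 24325 / 54513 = 0.45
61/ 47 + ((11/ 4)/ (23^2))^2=273130503/ 210440432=1.30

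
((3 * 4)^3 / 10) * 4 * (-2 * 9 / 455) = -62208 / 2275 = -27.34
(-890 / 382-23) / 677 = -4838 / 129307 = -0.04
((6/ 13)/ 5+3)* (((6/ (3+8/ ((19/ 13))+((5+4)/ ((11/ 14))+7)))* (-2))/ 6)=-209/ 910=-0.23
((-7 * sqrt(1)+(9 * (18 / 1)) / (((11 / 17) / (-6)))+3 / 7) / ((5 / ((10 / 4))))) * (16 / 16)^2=-58087 / 77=-754.38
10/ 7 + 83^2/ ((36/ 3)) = 48343/ 84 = 575.51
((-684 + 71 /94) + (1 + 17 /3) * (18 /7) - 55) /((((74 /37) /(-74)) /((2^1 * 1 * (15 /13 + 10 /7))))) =87779725 /637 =137801.77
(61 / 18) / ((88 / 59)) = 3599 / 1584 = 2.27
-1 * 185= -185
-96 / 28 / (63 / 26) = -208 / 147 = -1.41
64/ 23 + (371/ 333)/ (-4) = 76715/ 30636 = 2.50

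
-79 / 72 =-1.10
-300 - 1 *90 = -390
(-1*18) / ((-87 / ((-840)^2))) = 4233600 / 29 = 145986.21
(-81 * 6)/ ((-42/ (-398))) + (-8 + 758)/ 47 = -1509936/ 329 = -4589.47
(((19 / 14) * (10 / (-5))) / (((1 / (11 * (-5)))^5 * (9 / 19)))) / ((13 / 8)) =1453485275000 / 819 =1774707295.48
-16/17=-0.94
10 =10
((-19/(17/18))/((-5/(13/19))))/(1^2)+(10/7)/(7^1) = 12316/4165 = 2.96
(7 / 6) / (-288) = -7 / 1728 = -0.00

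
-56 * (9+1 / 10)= -2548 / 5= -509.60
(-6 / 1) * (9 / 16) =-27 / 8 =-3.38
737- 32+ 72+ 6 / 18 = 2332 / 3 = 777.33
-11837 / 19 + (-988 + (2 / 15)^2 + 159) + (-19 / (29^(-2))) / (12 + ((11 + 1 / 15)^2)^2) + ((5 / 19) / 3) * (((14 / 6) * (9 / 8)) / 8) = -75527783218794299 / 51979939502400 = -1453.02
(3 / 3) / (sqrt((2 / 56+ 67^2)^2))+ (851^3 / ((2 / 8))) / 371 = 309855895391760 / 46632103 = 6644690.58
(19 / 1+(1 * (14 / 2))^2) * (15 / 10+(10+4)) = 1054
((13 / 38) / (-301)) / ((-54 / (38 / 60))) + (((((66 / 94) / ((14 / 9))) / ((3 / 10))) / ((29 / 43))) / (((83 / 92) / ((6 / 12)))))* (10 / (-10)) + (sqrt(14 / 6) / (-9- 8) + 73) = 7917530460557 / 110327925960- sqrt(21) / 51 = 71.67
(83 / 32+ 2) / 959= 21 / 4384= 0.00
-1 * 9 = -9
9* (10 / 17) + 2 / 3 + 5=559 / 51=10.96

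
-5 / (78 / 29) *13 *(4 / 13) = -290 / 39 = -7.44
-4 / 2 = -2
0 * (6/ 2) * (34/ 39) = 0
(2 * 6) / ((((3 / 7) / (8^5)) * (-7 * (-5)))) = 131072 / 5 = 26214.40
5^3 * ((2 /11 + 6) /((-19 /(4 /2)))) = -17000 /209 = -81.34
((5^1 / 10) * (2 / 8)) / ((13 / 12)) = 3 / 26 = 0.12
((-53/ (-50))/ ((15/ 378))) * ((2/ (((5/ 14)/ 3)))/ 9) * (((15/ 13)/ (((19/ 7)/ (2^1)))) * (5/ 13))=1308888/ 80275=16.31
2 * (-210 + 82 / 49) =-20416 / 49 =-416.65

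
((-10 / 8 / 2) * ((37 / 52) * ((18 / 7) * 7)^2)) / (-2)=14985 / 208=72.04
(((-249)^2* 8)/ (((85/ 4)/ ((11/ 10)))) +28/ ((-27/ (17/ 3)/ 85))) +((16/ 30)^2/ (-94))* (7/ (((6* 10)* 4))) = 203672326946/ 8089875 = 25176.20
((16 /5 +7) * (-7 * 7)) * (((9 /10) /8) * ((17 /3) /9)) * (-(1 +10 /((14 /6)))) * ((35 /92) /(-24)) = -523957 /176640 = -2.97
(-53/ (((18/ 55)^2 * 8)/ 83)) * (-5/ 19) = 66534875/ 49248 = 1351.02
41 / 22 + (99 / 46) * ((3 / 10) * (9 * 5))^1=31289 / 1012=30.92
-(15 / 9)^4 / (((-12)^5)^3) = 625 / 1247968747541495808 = 0.00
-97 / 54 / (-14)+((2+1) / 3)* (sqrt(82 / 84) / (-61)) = 97 / 756 -sqrt(1722) / 2562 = 0.11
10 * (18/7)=180/7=25.71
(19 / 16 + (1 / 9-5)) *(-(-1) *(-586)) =156169 / 72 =2169.01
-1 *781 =-781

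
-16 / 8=-2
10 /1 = 10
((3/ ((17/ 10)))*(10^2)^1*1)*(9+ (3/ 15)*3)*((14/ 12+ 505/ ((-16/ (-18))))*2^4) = 262329600/ 17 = 15431152.94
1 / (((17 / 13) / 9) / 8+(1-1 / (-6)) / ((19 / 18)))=17784 / 19979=0.89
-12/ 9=-4/ 3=-1.33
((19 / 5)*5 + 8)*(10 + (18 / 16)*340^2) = 3511620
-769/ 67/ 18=-769/ 1206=-0.64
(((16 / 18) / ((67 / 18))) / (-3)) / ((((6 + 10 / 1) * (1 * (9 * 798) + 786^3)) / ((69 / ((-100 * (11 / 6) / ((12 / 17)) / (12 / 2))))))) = 46 / 2816674872825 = 0.00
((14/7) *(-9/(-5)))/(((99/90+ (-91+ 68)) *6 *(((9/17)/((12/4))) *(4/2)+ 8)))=-17/5183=-0.00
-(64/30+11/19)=-773/285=-2.71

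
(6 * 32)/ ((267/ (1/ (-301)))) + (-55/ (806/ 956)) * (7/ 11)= -448205762/ 10795967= -41.52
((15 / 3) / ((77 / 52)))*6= 20.26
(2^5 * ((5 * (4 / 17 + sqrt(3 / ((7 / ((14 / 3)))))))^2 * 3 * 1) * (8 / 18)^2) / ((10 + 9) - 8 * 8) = -28.66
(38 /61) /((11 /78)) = 4.42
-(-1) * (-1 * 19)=-19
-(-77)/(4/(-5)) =-385/4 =-96.25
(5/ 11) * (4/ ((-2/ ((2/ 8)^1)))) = -5/ 22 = -0.23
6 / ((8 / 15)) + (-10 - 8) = -27 / 4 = -6.75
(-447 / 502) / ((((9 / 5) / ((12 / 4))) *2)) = -745 / 1004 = -0.74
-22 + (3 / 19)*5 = -403 / 19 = -21.21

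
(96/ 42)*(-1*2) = -32/ 7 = -4.57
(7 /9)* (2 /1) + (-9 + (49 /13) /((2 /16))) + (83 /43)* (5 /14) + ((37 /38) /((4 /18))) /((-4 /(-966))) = 5789520307 /5352984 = 1081.55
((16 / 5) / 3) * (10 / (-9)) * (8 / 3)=-256 / 81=-3.16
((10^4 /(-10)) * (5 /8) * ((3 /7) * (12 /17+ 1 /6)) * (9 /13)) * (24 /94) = -3003750 /72709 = -41.31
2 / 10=1 / 5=0.20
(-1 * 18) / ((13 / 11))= -198 / 13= -15.23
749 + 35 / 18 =13517 / 18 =750.94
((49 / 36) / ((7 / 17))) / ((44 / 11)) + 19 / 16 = 145 / 72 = 2.01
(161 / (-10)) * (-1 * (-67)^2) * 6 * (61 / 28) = 18894201 / 20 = 944710.05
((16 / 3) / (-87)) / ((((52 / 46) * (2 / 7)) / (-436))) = 280784 / 3393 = 82.75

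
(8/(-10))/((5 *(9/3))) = -4/75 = -0.05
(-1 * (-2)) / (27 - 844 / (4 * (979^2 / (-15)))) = 958441 / 12940536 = 0.07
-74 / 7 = -10.57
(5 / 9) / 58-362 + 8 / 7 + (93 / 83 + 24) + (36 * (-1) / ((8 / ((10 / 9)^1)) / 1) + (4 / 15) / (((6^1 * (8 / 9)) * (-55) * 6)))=-113670080647 / 333610200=-340.73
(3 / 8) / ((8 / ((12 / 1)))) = 9 / 16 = 0.56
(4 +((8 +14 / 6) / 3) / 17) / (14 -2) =0.35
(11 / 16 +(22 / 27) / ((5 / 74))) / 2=27533 / 4320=6.37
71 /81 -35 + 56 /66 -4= -33212 /891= -37.27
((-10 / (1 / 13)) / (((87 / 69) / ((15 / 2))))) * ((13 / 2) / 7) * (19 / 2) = -5538975 / 812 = -6821.40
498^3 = 123505992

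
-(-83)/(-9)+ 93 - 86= -2.22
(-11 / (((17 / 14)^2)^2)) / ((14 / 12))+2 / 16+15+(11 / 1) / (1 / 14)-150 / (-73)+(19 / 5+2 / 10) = 8333086433 / 48776264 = 170.84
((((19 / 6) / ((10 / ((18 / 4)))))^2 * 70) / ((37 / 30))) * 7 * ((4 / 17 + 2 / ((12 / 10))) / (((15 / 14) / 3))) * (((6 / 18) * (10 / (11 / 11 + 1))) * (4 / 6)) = 12010831 / 2516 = 4773.78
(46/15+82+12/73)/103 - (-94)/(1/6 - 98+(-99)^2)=5497073572/6566229915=0.84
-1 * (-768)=768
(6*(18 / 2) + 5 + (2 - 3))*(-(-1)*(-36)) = -2088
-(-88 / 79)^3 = 681472 / 493039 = 1.38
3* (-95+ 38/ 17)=-4731/ 17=-278.29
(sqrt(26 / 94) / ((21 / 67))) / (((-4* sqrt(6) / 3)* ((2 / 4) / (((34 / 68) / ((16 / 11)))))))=-737* sqrt(3666) / 126336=-0.35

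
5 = 5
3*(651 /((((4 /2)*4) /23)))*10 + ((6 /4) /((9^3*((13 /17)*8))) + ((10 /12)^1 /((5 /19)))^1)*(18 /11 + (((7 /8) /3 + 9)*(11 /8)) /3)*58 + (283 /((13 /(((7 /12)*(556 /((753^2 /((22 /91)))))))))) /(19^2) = 2709496385542510552999 /47342673414406656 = 57231.59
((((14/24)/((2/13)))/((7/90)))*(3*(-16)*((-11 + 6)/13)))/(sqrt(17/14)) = 900*sqrt(238)/17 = 816.74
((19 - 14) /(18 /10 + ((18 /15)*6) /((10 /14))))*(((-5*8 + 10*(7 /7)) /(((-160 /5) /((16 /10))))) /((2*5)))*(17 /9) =0.12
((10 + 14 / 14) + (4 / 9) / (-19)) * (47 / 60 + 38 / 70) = 14.56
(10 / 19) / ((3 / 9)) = 30 / 19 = 1.58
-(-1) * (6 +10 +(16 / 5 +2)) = 106 / 5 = 21.20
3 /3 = 1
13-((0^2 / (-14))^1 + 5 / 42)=12.88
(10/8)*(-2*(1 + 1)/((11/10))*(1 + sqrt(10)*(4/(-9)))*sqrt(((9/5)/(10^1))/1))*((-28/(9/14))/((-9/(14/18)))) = -13720*sqrt(2)/2673 + 109760*sqrt(5)/24057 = 2.94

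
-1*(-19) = 19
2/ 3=0.67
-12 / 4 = -3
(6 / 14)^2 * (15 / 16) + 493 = 386647 / 784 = 493.17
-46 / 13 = -3.54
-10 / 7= -1.43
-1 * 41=-41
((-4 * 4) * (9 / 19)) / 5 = -144 / 95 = -1.52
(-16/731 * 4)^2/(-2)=-2048/534361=-0.00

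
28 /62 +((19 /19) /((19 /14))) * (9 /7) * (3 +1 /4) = 4159 /1178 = 3.53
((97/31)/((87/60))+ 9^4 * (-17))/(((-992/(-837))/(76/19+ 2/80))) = -435872920581/1150720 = -378782.78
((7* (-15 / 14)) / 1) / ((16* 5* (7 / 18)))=-27 / 112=-0.24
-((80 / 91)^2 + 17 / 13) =-17229 / 8281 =-2.08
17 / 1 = 17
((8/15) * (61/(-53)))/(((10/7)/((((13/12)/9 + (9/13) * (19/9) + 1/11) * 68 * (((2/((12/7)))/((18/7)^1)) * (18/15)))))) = -3675710794/138127275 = -26.61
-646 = -646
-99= -99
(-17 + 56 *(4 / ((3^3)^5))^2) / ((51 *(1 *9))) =-3500149245608137 / 94504029631443891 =-0.04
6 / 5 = 1.20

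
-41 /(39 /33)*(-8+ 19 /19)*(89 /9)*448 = 125875904 /117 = 1075862.43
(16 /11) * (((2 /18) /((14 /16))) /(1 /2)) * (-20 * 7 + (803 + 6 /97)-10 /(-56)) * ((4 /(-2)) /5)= -230574208 /2352735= -98.00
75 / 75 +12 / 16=7 / 4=1.75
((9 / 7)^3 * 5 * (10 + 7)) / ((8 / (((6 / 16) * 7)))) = 185895 / 3136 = 59.28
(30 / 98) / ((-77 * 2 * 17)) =-15 / 128282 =-0.00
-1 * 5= -5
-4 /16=-1 /4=-0.25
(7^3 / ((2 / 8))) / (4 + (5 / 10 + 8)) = 2744 / 25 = 109.76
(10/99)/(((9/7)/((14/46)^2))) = 3430/471339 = 0.01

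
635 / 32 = 19.84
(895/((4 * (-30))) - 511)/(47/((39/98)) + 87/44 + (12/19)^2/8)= -642344989/148834930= -4.32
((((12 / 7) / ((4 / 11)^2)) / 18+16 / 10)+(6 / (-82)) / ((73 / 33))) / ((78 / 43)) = 247258471 / 196101360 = 1.26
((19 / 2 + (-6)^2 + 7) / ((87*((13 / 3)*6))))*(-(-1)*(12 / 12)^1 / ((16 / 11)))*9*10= 1.44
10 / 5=2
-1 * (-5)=5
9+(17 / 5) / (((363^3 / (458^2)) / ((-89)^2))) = 30398637563 / 239160735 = 127.11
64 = 64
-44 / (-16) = 11 / 4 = 2.75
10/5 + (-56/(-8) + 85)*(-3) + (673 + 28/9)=3619/9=402.11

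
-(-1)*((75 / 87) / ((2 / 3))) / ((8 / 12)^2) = 675 / 232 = 2.91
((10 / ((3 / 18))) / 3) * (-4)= -80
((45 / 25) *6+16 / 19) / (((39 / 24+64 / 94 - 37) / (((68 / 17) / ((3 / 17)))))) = -28278208 / 3717825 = -7.61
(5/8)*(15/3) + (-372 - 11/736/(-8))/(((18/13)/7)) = -198988375/105984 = -1877.53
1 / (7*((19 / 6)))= 6 / 133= 0.05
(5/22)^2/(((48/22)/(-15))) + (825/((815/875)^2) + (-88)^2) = 81314297147/9352288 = 8694.59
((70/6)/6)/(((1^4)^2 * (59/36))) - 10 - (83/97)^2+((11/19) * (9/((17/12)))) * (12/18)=-1271955561/179307313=-7.09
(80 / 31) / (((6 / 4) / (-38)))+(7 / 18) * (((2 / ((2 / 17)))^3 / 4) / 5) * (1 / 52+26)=156058057 / 64480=2420.26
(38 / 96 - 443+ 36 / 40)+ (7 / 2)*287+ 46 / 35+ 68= 212389 / 336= 632.11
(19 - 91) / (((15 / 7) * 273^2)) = -8 / 17745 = -0.00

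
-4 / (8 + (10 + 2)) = -1 / 5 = -0.20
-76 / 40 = -19 / 10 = -1.90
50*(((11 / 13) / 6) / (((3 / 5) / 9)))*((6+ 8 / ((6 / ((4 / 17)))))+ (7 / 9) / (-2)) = 626.67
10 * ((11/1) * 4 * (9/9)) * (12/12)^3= 440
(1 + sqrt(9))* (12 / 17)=48 / 17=2.82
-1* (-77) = 77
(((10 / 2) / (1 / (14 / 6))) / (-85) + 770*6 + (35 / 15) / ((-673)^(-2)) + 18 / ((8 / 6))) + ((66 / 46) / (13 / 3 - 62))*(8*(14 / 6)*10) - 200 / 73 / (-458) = 7201738325821295 / 6784728186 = 1061463.06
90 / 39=30 / 13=2.31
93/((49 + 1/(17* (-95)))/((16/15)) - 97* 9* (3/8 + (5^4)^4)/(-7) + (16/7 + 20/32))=1682184/344212646486104493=0.00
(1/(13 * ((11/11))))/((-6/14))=-7/39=-0.18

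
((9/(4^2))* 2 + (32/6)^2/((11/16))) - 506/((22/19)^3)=-2469377/8712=-283.45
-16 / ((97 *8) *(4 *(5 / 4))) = -2 / 485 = -0.00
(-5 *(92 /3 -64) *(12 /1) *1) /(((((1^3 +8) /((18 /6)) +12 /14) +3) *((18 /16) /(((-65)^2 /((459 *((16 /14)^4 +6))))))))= 35504787500 /114647643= 309.69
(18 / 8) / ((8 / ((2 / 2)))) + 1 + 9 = 329 / 32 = 10.28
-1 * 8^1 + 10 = 2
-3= -3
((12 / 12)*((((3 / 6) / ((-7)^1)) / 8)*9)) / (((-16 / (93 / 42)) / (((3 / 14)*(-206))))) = -86211 / 175616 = -0.49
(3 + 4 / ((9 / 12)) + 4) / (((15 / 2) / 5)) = 74 / 9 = 8.22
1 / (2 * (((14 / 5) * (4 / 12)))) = 15 / 28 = 0.54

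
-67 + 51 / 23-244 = -308.78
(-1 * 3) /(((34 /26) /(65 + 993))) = -41262 /17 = -2427.18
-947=-947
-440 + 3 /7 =-3077 /7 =-439.57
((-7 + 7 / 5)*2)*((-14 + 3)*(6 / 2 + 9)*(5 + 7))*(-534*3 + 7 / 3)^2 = 226987632256 / 5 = 45397526451.20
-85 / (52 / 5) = -425 / 52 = -8.17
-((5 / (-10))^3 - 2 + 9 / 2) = -19 / 8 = -2.38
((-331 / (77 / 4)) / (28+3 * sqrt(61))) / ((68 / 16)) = -21184 / 43945+15888 * sqrt(61) / 307615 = -0.08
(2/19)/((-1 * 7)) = -2/133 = -0.02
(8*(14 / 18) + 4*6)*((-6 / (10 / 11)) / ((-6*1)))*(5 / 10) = 748 / 45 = 16.62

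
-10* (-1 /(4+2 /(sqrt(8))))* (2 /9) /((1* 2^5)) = 5 /279 - 5* sqrt(2) /2232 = 0.01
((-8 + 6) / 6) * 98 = -98 / 3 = -32.67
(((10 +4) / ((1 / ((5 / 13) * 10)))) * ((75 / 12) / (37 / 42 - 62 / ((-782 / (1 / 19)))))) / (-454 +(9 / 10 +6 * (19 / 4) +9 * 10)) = -1.14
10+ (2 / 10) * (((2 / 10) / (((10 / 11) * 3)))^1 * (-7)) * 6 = 9.38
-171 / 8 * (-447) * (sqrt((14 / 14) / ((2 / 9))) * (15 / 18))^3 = 9554625 * sqrt(2) / 256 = 52782.34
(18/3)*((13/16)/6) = 0.81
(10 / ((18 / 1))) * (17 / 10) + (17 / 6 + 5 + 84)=835 / 9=92.78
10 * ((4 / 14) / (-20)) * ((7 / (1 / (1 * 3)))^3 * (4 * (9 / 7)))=-6804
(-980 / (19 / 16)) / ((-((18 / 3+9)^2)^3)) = 3136 / 43284375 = 0.00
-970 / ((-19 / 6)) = 5820 / 19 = 306.32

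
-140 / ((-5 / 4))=112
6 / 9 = 2 / 3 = 0.67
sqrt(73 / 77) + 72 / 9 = sqrt(5621) / 77 + 8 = 8.97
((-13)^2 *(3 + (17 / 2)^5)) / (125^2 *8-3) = 239972057 / 3999904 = 59.99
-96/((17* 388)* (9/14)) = -112/4947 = -0.02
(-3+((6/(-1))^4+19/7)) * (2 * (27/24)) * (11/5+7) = 187749/7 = 26821.29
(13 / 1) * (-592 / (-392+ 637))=-7696 / 245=-31.41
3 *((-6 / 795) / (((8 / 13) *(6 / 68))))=-221 / 530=-0.42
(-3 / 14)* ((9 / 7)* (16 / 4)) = -54 / 49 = -1.10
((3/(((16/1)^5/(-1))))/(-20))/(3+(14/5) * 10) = 3/650117120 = 0.00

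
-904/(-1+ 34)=-904/33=-27.39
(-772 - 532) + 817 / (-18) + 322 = -18493 / 18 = -1027.39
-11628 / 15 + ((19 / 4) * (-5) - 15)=-813.95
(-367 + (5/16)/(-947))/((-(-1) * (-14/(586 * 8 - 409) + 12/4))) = -23794616131/194294096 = -122.47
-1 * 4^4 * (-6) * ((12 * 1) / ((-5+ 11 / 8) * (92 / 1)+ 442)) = 36864 / 217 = 169.88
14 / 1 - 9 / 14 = 187 / 14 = 13.36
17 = 17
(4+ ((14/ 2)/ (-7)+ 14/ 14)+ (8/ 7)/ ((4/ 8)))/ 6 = 22/ 21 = 1.05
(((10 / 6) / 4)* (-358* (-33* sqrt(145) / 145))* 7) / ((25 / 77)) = 1061291* sqrt(145) / 1450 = 8813.54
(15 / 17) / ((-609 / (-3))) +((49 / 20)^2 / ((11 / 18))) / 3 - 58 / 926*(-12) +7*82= 2031884668039 / 3515188600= 578.03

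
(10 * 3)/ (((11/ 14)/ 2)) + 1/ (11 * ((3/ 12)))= 844/ 11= 76.73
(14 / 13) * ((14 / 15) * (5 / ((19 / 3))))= 0.79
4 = 4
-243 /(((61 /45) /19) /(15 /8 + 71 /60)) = -5083317 /488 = -10416.63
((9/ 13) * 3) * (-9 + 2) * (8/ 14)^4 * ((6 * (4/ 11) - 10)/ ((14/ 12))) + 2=4253278/ 343343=12.39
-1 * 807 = -807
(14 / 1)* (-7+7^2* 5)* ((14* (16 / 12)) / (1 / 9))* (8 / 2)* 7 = 15673728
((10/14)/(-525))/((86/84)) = -2/1505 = -0.00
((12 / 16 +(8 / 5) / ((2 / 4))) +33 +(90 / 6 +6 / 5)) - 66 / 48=2071 / 40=51.78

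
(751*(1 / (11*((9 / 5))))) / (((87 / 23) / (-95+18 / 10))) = -8049218 / 8613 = -934.54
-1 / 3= -0.33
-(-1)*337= 337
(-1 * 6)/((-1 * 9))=2/3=0.67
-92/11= -8.36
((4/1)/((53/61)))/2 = 122/53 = 2.30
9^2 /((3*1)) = 27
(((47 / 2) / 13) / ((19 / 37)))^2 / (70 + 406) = 3024121 / 116161136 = 0.03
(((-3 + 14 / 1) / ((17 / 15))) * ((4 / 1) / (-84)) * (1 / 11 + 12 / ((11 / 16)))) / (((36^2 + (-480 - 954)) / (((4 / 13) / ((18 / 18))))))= 1930 / 106743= 0.02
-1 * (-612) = 612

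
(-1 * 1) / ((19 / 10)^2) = -0.28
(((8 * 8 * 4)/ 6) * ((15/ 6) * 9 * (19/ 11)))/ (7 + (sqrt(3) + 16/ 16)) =145920/ 671-18240 * sqrt(3)/ 671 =170.38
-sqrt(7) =-2.65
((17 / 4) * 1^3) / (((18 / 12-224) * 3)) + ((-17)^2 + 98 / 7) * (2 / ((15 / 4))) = 86291 / 534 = 161.59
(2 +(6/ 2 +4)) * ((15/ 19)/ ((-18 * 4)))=-15/ 152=-0.10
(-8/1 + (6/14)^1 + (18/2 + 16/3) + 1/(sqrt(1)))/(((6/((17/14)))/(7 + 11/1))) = 2771/98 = 28.28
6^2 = 36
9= 9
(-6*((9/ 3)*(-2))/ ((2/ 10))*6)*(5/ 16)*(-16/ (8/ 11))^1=-7425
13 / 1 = 13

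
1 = 1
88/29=3.03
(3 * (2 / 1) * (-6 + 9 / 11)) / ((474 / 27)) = -1539 / 869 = -1.77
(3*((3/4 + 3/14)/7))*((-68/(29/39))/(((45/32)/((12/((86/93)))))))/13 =-8195904/305515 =-26.83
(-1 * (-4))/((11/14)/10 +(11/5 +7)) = 560/1299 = 0.43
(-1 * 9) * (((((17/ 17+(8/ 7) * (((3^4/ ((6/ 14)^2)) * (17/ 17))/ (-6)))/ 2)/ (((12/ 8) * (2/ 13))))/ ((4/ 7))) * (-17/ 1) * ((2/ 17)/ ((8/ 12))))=-67977/ 8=-8497.12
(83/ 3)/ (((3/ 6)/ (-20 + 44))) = 1328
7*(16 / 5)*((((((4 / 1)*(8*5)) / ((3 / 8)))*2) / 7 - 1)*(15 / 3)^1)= 40624 / 3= 13541.33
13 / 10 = 1.30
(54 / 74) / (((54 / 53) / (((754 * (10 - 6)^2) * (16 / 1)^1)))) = 5115136 / 37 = 138246.92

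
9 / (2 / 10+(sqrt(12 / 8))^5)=-1440 / 6043+8100 *sqrt(6) / 6043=3.04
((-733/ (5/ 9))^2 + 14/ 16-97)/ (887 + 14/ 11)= 3829584517/ 1954200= 1959.67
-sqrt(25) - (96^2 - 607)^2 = -74114886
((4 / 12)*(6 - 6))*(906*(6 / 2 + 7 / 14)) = 0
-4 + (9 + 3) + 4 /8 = 17 /2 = 8.50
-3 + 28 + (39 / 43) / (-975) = 26874 / 1075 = 25.00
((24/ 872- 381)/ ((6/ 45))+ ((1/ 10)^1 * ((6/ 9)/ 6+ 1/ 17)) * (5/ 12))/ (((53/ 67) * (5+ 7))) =-38311377401/ 127278864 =-301.00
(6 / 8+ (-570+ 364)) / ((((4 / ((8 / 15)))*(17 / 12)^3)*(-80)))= 14778 / 122825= 0.12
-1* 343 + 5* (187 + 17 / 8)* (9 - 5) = 6879 / 2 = 3439.50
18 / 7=2.57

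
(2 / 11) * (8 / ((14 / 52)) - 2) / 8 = 97 / 154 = 0.63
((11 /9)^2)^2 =14641 /6561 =2.23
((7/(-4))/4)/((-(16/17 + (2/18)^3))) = 86751/186896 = 0.46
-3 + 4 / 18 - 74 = -691 / 9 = -76.78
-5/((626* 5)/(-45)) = 45/626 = 0.07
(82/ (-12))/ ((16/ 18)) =-123/ 16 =-7.69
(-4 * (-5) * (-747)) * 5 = -74700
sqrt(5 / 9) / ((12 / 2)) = sqrt(5) / 18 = 0.12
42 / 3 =14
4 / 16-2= -7 / 4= -1.75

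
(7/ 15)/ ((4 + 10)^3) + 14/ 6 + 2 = 25481/ 5880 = 4.33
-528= -528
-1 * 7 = -7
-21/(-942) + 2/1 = 635/314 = 2.02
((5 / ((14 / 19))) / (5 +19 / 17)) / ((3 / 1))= 1615 / 4368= 0.37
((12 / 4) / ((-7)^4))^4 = 81 / 33232930569601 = 0.00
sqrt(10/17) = sqrt(170)/17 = 0.77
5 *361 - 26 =1779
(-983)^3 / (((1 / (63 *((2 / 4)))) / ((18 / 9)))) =-59841311481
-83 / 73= -1.14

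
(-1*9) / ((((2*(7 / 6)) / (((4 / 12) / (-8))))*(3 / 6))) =9 / 28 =0.32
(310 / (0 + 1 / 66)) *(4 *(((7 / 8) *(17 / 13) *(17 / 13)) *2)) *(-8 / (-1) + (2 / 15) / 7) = 331913032 / 169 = 1963982.44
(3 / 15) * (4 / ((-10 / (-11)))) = 22 / 25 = 0.88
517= 517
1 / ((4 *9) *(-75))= -1 / 2700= -0.00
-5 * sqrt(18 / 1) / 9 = -5 * sqrt(2) / 3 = -2.36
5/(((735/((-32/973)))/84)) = -128/6811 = -0.02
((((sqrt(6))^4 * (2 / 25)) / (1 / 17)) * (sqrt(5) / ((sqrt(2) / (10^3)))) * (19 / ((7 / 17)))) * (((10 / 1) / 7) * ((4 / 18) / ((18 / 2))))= 17571200 * sqrt(10) / 441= 125997.76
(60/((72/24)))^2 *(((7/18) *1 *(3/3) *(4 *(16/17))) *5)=448000/153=2928.10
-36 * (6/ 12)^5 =-9/ 8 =-1.12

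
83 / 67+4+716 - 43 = 45442 / 67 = 678.24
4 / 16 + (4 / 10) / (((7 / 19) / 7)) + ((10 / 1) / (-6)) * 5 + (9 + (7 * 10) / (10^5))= 255521 / 30000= 8.52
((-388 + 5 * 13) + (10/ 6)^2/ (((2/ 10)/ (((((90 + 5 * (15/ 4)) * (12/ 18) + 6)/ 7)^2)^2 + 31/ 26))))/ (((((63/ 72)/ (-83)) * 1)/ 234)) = -81832115596227/ 16807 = -4868930540.62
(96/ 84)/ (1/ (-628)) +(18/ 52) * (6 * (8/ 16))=-130435/ 182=-716.68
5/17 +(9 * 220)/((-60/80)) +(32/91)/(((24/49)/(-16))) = -1757741/663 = -2651.19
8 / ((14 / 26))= 104 / 7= 14.86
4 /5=0.80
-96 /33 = -32 /11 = -2.91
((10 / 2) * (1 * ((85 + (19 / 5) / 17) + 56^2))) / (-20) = -805.31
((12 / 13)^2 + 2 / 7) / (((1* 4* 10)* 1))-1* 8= -188607 / 23660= -7.97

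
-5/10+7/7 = 1/2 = 0.50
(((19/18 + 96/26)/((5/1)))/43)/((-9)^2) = 1111/4075110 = 0.00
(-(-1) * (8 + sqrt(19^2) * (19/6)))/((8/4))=34.08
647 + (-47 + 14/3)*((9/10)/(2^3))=51379/80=642.24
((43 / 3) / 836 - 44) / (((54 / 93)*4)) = -3419579 / 180576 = -18.94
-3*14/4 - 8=-37/2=-18.50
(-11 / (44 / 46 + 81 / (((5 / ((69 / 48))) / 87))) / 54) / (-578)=5060 / 29102248269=0.00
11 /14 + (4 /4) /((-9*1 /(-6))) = 61 /42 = 1.45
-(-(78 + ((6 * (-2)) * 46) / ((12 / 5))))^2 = -23104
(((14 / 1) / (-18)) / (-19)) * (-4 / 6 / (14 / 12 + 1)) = -28 / 2223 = -0.01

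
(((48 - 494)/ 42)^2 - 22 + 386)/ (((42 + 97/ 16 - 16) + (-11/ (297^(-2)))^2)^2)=53824768/ 100069306484079935385834021081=0.00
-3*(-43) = 129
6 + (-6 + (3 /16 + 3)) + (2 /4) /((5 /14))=367 /80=4.59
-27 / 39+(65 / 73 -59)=-55803 / 949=-58.80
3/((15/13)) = 13/5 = 2.60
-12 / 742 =-6 / 371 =-0.02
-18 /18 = -1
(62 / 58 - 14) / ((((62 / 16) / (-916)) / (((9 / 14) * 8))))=98928000 / 6293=15720.32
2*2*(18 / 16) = 9 / 2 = 4.50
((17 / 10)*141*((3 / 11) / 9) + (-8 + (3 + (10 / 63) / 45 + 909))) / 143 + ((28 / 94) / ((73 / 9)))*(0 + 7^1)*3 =218602835783 / 30600780210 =7.14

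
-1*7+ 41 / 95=-624 / 95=-6.57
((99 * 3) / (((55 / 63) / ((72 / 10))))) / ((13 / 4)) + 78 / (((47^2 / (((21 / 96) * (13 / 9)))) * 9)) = 233747504347 / 310143600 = 753.68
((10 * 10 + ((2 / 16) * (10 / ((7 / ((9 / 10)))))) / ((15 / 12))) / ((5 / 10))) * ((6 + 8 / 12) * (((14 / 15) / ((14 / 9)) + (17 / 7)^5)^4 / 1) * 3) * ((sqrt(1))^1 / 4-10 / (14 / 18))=-6465222866491242465750911459934992 / 2443638155364367530625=-2645736584321.43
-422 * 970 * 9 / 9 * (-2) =818680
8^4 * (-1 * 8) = -32768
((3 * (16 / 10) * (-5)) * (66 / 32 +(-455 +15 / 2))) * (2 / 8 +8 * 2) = 1389765 / 8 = 173720.62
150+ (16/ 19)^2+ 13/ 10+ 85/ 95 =551983/ 3610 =152.90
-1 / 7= -0.14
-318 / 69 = -4.61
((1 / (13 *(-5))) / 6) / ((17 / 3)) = -1 / 2210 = -0.00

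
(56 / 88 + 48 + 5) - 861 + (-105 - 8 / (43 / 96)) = -439996 / 473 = -930.22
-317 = -317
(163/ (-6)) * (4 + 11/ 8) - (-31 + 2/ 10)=-27653/ 240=-115.22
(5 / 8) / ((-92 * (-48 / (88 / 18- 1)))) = 175 / 317952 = 0.00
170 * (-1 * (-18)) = 3060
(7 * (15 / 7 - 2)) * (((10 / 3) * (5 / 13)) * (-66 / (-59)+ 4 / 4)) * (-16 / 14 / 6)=-25000 / 48321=-0.52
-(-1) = 1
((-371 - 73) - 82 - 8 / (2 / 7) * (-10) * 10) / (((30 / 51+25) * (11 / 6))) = 77316 / 1595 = 48.47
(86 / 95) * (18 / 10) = 1.63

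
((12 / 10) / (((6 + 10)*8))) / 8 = 3 / 2560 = 0.00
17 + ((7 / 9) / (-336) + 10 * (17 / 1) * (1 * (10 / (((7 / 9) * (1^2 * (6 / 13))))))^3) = 544550938649 / 148176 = 3675027.93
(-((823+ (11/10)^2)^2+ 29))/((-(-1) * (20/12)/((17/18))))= -38496563699/100000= -384965.64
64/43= 1.49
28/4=7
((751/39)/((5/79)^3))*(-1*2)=-740544578/4875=-151906.58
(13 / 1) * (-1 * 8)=-104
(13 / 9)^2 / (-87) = -169 / 7047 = -0.02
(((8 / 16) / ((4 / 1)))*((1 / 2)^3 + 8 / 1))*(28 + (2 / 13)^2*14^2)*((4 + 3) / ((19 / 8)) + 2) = 324065 / 1976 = 164.00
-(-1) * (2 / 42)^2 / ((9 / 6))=2 / 1323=0.00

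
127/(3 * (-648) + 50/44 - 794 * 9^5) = -2794/1031510675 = -0.00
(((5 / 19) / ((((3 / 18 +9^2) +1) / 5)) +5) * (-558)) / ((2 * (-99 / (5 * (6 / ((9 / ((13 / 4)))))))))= 94674775 / 618222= 153.14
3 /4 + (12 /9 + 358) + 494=10249 /12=854.08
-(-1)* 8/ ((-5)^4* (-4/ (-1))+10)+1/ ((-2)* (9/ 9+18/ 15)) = -0.22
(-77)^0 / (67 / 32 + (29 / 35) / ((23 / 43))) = 25760 / 93839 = 0.27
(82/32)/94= 41/1504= 0.03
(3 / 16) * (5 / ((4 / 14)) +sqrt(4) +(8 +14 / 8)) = 351 / 64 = 5.48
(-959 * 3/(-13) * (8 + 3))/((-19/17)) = -537999/247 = -2178.13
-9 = -9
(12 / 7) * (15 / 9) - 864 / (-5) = 175.66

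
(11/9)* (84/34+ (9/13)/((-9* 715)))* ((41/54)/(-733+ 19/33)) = -176058223/56246732100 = -0.00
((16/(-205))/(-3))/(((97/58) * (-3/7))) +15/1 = 2677979/178965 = 14.96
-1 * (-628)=628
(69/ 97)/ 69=1/ 97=0.01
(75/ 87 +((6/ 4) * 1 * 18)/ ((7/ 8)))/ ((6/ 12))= 12878/ 203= 63.44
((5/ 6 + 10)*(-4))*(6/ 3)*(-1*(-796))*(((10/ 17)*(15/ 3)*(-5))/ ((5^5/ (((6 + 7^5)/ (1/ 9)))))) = 245620128/ 5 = 49124025.60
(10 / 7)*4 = 40 / 7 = 5.71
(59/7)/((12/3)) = 59/28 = 2.11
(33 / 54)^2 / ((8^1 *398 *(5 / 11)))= 1331 / 5158080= 0.00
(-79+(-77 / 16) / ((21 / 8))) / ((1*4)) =-485 / 24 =-20.21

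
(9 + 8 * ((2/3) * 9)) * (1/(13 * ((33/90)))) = 1710/143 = 11.96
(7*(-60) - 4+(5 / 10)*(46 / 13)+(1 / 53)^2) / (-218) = 7709294 / 3980353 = 1.94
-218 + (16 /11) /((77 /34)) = -184102 /847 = -217.36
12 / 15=4 / 5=0.80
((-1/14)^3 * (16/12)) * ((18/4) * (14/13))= -3/1274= -0.00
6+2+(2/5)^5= 25032/3125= 8.01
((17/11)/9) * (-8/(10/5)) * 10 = -6.87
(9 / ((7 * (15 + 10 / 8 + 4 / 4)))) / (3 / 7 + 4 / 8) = 24 / 299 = 0.08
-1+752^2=565503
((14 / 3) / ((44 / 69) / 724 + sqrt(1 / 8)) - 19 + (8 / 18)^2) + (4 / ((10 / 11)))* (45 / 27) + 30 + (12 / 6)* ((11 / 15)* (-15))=-44244171089 / 12633906393 + 1455767796* sqrt(2) / 155974153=9.70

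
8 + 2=10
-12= -12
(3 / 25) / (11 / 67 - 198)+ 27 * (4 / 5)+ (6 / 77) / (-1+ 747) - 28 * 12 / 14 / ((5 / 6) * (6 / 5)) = -2.40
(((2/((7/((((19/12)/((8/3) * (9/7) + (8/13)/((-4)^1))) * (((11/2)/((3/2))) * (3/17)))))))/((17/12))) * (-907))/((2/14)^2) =-120751631/43061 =-2804.20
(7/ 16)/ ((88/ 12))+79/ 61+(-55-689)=-15946079/ 21472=-742.65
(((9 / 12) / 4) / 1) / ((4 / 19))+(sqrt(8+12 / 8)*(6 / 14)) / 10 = 3*sqrt(38) / 140+57 / 64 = 1.02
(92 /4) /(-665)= -23 /665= -0.03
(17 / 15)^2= 1.28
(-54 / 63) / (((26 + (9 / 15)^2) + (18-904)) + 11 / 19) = 475 / 476063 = 0.00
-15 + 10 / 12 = -85 / 6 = -14.17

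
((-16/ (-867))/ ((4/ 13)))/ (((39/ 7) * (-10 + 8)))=-14/ 2601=-0.01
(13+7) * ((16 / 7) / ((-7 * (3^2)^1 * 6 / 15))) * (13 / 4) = -5.90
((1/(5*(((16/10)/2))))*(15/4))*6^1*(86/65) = 387/52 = 7.44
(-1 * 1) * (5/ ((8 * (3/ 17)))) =-85/ 24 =-3.54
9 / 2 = 4.50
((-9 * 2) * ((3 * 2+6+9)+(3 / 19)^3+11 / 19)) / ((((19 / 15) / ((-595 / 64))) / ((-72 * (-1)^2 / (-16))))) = 107019648225 / 8340544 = 12831.26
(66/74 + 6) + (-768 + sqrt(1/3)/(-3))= -28161/37 -sqrt(3)/9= -761.30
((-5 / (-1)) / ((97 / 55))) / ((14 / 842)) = 115775 / 679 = 170.51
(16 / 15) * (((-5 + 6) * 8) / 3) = 128 / 45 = 2.84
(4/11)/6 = 2/33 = 0.06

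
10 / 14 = 5 / 7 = 0.71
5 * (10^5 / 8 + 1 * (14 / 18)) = 562535 / 9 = 62503.89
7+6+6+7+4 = 30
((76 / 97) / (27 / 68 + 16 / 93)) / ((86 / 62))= 14899344 / 15011429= 0.99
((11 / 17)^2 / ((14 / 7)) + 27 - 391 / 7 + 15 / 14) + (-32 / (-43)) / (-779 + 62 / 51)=-95158127483 / 3450592663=-27.58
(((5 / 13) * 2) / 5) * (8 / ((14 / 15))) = 120 / 91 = 1.32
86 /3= 28.67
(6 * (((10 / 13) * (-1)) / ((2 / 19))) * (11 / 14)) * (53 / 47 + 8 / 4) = -65835 / 611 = -107.75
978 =978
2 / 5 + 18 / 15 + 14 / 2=43 / 5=8.60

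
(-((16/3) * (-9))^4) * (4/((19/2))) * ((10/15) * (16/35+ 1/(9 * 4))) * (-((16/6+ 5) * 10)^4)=89644256985088000/3591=24963591474544.14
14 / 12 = 7 / 6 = 1.17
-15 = -15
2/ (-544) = -1/ 272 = -0.00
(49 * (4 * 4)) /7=112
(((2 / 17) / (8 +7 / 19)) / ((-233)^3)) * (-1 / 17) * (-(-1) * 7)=266 / 581249684487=0.00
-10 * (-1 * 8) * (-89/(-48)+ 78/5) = 4189/3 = 1396.33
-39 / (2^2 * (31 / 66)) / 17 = -1287 / 1054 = -1.22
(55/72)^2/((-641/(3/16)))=-3025/17722368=-0.00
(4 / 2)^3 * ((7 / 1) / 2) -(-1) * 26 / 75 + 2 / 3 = 2176 / 75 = 29.01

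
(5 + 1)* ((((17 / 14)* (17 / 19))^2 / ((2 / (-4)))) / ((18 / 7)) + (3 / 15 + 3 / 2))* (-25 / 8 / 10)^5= -0.01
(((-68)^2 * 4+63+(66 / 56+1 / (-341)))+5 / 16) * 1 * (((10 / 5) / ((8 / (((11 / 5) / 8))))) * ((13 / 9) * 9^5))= 60460980468759 / 555520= 108836730.39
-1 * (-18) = 18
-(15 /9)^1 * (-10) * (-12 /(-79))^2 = 2400 /6241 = 0.38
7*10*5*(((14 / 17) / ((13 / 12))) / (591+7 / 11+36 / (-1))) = 40425 / 84422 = 0.48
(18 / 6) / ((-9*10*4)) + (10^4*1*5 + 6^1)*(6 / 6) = 6000719 / 120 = 50005.99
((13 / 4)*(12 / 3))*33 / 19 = 22.58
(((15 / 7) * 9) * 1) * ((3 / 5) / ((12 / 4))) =27 / 7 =3.86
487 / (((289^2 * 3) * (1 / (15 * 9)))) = 21915 / 83521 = 0.26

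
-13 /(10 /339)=-4407 /10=-440.70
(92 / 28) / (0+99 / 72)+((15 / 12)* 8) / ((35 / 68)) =21.82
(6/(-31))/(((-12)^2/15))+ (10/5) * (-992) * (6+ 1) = -3444229/248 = -13888.02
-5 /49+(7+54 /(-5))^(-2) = -580 /17689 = -0.03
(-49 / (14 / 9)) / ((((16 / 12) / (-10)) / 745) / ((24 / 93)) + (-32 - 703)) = 1408050 / 32854531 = 0.04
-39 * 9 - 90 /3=-381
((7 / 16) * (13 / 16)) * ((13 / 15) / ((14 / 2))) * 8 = 169 / 480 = 0.35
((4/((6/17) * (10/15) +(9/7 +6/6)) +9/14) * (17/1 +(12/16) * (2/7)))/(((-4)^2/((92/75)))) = 2.94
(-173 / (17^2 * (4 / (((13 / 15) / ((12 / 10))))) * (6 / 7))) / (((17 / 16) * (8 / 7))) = -110201 / 1061208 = -0.10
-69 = -69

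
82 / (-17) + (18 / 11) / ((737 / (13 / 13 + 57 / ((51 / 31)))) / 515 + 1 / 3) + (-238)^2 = 45727154762 / 807279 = 56643.56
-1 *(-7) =7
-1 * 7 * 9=-63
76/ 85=0.89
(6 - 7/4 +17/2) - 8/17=835/68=12.28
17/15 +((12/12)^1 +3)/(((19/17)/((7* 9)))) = 64583/285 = 226.61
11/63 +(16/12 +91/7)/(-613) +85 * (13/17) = 2516075/38619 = 65.15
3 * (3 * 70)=630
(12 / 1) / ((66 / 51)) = 102 / 11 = 9.27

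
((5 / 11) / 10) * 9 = 9 / 22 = 0.41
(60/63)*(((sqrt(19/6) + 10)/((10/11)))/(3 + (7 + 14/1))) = 0.51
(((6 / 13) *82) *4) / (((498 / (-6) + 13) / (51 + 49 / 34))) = -877236 / 7735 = -113.41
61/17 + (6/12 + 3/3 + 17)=751/34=22.09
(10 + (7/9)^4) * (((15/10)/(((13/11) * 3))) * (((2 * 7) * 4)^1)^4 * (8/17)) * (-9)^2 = 29429571928064/17901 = 1644018318.98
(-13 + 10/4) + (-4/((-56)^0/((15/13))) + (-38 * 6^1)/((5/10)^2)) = -24105/26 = -927.12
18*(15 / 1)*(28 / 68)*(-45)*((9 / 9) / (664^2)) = -42525 / 3747616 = -0.01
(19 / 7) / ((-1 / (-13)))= 247 / 7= 35.29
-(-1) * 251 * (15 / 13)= 3765 / 13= 289.62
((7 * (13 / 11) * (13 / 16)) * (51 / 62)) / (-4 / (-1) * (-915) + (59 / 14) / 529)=-223413099 / 147889795856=-0.00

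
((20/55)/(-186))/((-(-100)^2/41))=41/5115000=0.00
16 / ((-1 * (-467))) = 16 / 467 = 0.03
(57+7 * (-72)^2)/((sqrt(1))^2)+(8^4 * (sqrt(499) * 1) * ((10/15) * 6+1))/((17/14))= 36345+286720 * sqrt(499)/17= 413100.27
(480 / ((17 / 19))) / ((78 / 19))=28880 / 221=130.68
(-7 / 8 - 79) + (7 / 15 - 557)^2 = 557369057 / 1800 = 309649.48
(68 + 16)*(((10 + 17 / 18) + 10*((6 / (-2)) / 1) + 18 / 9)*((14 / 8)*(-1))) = 15043 / 6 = 2507.17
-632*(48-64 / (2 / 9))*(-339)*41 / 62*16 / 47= -16865602560 / 1457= -11575567.99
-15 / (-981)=5 / 327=0.02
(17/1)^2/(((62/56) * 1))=8092/31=261.03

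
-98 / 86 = -49 / 43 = -1.14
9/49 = 0.18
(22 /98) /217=11 /10633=0.00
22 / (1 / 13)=286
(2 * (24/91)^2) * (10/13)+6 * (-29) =-18720102/107653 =-173.89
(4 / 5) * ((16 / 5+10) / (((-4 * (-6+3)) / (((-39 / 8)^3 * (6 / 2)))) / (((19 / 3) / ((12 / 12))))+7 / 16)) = 1586901888 / 64926025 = 24.44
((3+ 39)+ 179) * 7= 1547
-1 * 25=-25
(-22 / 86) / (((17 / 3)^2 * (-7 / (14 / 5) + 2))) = 198 / 12427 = 0.02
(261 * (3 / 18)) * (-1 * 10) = -435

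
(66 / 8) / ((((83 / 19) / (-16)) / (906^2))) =-2058656688 / 83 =-24803092.63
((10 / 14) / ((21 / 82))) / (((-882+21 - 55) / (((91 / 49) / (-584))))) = 2665 / 275228688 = 0.00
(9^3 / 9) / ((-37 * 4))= -81 / 148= -0.55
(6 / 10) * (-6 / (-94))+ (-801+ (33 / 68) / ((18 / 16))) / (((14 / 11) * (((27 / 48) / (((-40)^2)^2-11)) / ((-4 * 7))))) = 8646042541680451 / 107865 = 80156144640.81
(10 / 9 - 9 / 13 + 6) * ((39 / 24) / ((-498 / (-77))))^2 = 57884827 / 142850304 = 0.41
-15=-15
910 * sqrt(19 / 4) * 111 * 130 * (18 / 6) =19696950 * sqrt(19) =85857014.55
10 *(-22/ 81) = -220/ 81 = -2.72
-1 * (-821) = 821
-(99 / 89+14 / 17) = -2929 / 1513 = -1.94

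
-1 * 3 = -3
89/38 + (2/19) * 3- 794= -791.34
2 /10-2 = -9 /5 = -1.80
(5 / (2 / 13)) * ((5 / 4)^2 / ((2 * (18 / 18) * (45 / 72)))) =325 / 8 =40.62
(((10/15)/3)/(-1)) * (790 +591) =-2762/9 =-306.89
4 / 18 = 0.22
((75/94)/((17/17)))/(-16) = -75/1504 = -0.05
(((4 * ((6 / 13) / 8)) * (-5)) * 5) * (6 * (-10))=4500 / 13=346.15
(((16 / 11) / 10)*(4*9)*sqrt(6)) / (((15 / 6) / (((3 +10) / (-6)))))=-1248*sqrt(6) / 275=-11.12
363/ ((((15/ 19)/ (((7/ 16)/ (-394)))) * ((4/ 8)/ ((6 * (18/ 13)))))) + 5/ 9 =-3654499/ 460980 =-7.93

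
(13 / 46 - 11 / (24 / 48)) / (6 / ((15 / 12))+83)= -0.25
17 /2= 8.50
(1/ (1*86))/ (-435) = -1/ 37410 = -0.00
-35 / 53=-0.66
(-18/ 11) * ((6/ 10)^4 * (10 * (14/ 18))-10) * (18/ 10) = 26.49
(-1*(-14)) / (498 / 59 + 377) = 826 / 22741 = 0.04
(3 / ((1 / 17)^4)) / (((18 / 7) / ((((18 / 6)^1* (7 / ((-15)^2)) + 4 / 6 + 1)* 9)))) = 38586702 / 25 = 1543468.08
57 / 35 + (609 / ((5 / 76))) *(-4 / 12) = -107939 / 35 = -3083.97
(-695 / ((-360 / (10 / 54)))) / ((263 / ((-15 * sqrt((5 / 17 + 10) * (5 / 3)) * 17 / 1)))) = -17375 * sqrt(1785) / 511272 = -1.44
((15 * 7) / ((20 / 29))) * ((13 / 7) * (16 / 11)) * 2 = 9048 / 11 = 822.55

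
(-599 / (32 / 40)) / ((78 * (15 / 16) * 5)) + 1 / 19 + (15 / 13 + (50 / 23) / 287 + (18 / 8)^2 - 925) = -1080913551517 / 1173921840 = -920.77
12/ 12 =1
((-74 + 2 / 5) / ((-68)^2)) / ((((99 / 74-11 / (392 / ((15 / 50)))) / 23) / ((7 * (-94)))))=10097162656 / 55724691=181.20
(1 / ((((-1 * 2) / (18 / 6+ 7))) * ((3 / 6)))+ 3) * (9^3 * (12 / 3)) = -20412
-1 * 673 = -673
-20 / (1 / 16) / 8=-40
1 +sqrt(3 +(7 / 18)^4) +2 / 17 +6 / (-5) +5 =sqrt(317329) / 324 +418 / 85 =6.66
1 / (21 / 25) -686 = -14381 / 21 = -684.81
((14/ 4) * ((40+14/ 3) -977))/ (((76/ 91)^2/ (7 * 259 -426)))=-11835760027/ 1824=-6488903.52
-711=-711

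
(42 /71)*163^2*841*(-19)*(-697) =12428161096974 /71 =175044522492.59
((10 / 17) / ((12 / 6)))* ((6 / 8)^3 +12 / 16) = 375 / 1088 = 0.34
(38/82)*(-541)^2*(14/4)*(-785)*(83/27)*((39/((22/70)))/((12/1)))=-1153998693035825/97416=-11846089893.20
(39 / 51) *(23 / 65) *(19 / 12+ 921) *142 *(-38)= -343499917 / 255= -1347058.50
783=783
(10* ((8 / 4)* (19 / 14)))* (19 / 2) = 1805 / 7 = 257.86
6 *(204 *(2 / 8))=306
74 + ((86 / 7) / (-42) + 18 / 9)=75.71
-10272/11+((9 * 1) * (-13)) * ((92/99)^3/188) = -4734296720/5067117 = -934.32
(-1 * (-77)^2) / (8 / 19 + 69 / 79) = -8899429 / 1943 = -4580.25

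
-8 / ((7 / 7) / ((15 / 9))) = -40 / 3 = -13.33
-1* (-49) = 49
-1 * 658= -658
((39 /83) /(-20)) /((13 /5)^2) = -0.00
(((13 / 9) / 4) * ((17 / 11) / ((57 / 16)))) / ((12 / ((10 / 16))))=1105 / 135432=0.01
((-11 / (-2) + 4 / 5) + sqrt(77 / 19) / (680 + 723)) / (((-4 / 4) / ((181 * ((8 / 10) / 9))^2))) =-1834616 / 1125 - 524176 * sqrt(1463) / 53980425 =-1631.14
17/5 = 3.40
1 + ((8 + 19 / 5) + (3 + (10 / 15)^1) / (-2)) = 329 / 30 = 10.97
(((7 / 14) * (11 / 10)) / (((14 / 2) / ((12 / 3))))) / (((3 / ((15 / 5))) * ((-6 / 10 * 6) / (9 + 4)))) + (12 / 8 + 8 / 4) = 149 / 63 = 2.37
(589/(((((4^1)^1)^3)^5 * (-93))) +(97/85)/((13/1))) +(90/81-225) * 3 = -796818080974337/1186484715520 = -671.58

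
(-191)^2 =36481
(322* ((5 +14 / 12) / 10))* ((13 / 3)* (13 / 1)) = 1006733 / 90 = 11185.92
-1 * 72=-72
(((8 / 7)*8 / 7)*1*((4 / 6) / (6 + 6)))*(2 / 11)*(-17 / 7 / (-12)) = 272 / 101871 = 0.00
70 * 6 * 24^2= 241920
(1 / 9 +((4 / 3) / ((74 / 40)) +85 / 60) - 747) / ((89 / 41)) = -40672369 / 118548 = -343.09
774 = 774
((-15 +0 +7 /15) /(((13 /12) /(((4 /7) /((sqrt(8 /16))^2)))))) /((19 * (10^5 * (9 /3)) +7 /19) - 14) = -132544 /49276382155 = -0.00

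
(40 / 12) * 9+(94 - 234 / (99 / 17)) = 922 / 11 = 83.82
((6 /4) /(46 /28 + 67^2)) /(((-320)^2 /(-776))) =-2037 /804723200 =-0.00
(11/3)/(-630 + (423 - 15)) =-11/666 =-0.02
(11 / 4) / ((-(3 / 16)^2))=-704 / 9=-78.22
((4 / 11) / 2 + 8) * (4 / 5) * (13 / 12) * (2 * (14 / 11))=2184 / 121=18.05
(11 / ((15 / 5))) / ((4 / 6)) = 11 / 2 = 5.50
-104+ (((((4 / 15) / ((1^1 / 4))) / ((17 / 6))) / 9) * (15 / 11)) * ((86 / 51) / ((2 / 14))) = -2956280 / 28611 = -103.33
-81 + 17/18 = -1441/18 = -80.06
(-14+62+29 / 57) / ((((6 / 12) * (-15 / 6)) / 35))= -77420 / 57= -1358.25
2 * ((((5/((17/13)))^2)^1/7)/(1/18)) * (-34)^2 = 608400/7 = 86914.29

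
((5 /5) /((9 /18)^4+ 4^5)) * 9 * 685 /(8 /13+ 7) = 28496 /36047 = 0.79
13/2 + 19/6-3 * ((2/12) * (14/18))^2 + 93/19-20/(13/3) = 2375777/240084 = 9.90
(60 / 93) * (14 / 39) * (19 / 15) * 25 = 26600 / 3627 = 7.33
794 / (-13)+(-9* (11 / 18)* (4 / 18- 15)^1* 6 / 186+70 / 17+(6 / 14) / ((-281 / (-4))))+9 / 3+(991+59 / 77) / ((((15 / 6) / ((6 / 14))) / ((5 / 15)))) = 498790038251 / 93388104810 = 5.34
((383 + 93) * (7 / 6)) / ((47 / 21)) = 248.13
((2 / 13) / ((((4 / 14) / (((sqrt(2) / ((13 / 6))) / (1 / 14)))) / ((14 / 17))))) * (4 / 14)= 2352 * sqrt(2) / 2873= 1.16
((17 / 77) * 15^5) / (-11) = -12909375 / 847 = -15241.29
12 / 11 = 1.09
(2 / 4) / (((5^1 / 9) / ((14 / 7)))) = 9 / 5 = 1.80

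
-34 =-34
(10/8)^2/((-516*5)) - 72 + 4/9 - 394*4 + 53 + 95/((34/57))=-604338079/421056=-1435.29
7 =7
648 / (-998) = -324 / 499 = -0.65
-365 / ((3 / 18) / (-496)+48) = -1086240 / 142847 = -7.60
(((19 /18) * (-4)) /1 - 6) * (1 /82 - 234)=882602 /369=2391.88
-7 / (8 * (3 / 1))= -7 / 24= -0.29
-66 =-66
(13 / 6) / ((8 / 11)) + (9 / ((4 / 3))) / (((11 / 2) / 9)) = 7405 / 528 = 14.02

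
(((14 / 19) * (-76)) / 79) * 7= -392 / 79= -4.96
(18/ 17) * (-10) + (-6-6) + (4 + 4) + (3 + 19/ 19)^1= -180/ 17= -10.59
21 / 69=7 / 23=0.30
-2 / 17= -0.12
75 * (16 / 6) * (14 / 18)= 155.56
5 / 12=0.42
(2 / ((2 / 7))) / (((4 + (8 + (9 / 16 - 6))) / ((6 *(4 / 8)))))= 16 / 5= 3.20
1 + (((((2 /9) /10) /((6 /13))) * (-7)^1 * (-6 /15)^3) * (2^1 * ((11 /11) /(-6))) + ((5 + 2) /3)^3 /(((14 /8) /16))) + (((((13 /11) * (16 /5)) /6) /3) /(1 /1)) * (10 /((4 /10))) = 68157871 /556875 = 122.39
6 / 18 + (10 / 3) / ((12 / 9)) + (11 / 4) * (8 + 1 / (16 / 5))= 25.69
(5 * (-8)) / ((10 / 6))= -24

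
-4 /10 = -2 /5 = -0.40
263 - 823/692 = 181173/692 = 261.81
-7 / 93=-0.08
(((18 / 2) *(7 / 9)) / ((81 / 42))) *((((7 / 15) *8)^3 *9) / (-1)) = -17210368 / 10125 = -1699.79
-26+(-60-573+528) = -131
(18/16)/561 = 3/1496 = 0.00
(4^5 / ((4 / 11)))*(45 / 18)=7040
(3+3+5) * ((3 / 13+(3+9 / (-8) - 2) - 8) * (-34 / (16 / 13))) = 153527 / 64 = 2398.86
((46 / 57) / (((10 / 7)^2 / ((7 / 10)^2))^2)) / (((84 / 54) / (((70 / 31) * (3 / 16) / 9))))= 132590423 / 94240000000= 0.00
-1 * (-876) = 876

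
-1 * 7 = -7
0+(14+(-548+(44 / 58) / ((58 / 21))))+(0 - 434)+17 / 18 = -14635129 / 15138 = -966.78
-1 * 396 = -396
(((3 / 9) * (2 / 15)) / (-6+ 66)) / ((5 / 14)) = 7 / 3375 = 0.00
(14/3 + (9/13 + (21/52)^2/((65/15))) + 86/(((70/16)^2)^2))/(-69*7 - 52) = -891160699361/84663701850000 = -0.01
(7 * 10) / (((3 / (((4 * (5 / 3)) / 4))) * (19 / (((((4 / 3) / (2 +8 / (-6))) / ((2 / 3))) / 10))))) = 35 / 57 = 0.61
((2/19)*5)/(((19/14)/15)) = 2100/361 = 5.82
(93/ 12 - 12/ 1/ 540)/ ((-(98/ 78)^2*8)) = -0.61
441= 441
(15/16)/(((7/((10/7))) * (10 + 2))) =25/1568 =0.02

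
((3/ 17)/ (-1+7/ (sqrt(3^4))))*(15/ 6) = -135/ 68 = -1.99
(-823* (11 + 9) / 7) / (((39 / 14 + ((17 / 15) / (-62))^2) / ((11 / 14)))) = -78299397000 / 118073011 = -663.14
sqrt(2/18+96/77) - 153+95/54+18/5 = -39863/270+sqrt(72457)/231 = -146.48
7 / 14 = 1 / 2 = 0.50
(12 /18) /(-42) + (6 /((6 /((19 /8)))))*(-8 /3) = -400 /63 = -6.35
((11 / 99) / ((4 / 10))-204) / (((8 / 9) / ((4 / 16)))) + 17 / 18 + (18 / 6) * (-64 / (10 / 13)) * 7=-5194231 / 2880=-1803.55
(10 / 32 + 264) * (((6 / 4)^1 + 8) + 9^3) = 6246233 / 32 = 195194.78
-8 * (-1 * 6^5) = 62208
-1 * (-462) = 462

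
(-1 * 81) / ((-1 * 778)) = 81 / 778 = 0.10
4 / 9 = 0.44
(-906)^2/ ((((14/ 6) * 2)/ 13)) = 16006302/ 7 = 2286614.57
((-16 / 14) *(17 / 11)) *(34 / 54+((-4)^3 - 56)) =39848 / 189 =210.84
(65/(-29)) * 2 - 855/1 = -24925/29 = -859.48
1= 1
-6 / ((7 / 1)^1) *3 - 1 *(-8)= 38 / 7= 5.43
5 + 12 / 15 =29 / 5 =5.80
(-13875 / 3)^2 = 21390625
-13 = -13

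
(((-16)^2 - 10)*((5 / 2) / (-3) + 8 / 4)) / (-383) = -287 / 383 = -0.75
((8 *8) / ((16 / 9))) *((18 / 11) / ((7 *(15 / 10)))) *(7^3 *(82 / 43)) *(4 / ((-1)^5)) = -6943104 / 473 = -14678.87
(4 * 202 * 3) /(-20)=-606 /5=-121.20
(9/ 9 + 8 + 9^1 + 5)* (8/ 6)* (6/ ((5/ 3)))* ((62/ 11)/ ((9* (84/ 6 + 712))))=5704/ 59895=0.10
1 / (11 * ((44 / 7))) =7 / 484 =0.01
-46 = -46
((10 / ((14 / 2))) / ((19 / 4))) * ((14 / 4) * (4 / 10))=8 / 19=0.42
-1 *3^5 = -243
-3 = -3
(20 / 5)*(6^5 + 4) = 31120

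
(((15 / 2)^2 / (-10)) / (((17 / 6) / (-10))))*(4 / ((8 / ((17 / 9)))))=18.75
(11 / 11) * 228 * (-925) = -210900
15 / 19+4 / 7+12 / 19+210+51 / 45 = 425186 / 1995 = 213.13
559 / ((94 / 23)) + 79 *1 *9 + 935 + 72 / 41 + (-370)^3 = -50651215.47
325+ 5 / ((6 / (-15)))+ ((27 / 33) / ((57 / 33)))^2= 225787 / 722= 312.72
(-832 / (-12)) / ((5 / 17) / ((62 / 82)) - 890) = -109616 / 1406475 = -0.08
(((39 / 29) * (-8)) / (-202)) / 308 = 39 / 225533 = 0.00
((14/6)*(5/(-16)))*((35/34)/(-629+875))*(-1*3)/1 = 1225/133824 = 0.01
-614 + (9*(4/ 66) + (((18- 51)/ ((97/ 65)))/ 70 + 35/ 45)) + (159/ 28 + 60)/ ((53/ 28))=-4120595095/ 7125426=-578.29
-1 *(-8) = 8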